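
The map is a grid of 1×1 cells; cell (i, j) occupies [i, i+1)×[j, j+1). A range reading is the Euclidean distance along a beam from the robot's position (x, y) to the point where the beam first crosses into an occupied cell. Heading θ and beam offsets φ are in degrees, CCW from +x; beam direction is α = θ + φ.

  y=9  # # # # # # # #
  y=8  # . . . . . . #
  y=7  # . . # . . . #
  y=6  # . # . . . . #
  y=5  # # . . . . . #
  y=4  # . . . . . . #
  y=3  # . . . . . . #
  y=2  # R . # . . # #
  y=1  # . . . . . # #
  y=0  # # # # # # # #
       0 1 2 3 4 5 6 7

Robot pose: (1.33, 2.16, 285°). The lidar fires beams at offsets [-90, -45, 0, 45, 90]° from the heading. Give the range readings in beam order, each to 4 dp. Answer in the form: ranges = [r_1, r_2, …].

beam 1: φ=-90°, α=195°
  direction (-0.9659, -0.2588); cell (1,2); t to first gridline: x 0.3416, y 0.6182 (then +1.0353 / +3.8637)
    (0,2) via x @ 0.3416  # hit
  → r_1 = 0.3416
beam 2: φ=-45°, α=240°
  direction (-0.5000, -0.8660); cell (1,2); t to first gridline: x 0.6600, y 0.1848 (then +2.0000 / +1.1547)
    (1,1) via y @ 0.1848
    (0,1) via x @ 0.6600  # hit
  → r_2 = 0.6600
beam 3: φ=0°, α=285°
  direction (0.2588, -0.9659); cell (1,2); t to first gridline: x 2.5887, y 0.1656 (then +3.8637 / +1.0353)
    (1,1) via y @ 0.1656
    (1,0) via y @ 1.2009  # hit
  → r_3 = 1.2009
beam 4: φ=45°, α=330°
  direction (0.8660, -0.5000); cell (1,2); t to first gridline: x 0.7736, y 0.3200 (then +1.1547 / +2.0000)
    (1,1) via y @ 0.3200
    (2,1) via x @ 0.7736
    (3,1) via x @ 1.9283
    (3,0) via y @ 2.3200  # hit
  → r_4 = 2.3200
beam 5: φ=90°, α=15°
  direction (0.9659, 0.2588); cell (1,2); t to first gridline: x 0.6936, y 3.2455 (then +1.0353 / +3.8637)
    (2,2) via x @ 0.6936
    (3,2) via x @ 1.7289  # hit
  → r_5 = 1.7289

ranges = [0.3416, 0.6600, 1.2009, 2.3200, 1.7289]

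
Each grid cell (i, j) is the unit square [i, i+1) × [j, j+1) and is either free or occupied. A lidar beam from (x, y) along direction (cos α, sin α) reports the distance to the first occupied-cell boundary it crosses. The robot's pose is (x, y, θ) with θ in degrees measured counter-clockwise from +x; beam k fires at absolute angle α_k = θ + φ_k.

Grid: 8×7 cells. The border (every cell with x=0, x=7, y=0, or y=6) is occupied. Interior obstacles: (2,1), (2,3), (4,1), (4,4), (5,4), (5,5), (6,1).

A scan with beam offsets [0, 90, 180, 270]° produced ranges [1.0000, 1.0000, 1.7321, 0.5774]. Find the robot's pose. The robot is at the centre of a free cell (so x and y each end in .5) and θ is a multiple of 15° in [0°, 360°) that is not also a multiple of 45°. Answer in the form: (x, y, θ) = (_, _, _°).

(x, y, θ) = (1.5, 4.5, 240°)

Enumerate (i+0.5, j+0.5, θ) over the 23 free cells and 16 admissible headings. For each, cast all 4 beams and compare to the given ranges.
  (1.5, 5.5, 330°): beam 1 = 2.8868 ≠ 1.0000 ✗
  (4.5, 3.5, 165°): beam 1 = 1.5529 ≠ 1.0000 ✗
  (1.5, 1.5, 75°): beam 1 = 1.9319 ≠ 1.0000 ✗
  (3.5, 2.5, 255°): beam 1 = 1.5529 ≠ 1.0000 ✗
  …
  (1.5, 4.5, 240°): r_1=1.0000, r_2=1.0000, r_3=1.7321, r_4=0.5774 — all match ✓
Unique over the lattice → pose = (1.5, 4.5, 240°).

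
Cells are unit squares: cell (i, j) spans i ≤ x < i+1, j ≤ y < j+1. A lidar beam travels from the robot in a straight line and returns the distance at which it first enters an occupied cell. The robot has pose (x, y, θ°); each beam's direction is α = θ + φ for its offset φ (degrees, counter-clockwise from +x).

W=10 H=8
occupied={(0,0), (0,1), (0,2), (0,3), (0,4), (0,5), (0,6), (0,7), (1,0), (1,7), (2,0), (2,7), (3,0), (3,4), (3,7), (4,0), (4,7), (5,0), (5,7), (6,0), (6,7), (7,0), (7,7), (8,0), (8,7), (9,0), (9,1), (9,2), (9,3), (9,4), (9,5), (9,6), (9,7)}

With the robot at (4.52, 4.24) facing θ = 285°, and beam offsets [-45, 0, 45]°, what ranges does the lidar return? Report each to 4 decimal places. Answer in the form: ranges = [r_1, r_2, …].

ranges = [3.7412, 3.3543, 5.1731]

beam 1: φ=-45°, α=240°
  direction (-0.5000, -0.8660); cell (4,4); t to first gridline: x 1.0400, y 0.2771 (then +2.0000 / +1.1547)
    (4,3) via y @ 0.2771
    (3,3) via x @ 1.0400
    (3,2) via y @ 1.4318
    (3,1) via y @ 2.5865
    (2,1) via x @ 3.0400
    (2,0) via y @ 3.7412  # hit
  → r_1 = 3.7412
beam 2: φ=0°, α=285°
  direction (0.2588, -0.9659); cell (4,4); t to first gridline: x 1.8546, y 0.2485 (then +3.8637 / +1.0353)
    (4,3) via y @ 0.2485
    (4,2) via y @ 1.2837
    (5,2) via x @ 1.8546
    (5,1) via y @ 2.3190
    (5,0) via y @ 3.3543  # hit
  → r_2 = 3.3543
beam 3: φ=45°, α=330°
  direction (0.8660, -0.5000); cell (4,4); t to first gridline: x 0.5543, y 0.4800 (then +1.1547 / +2.0000)
    (4,3) via y @ 0.4800
    (5,3) via x @ 0.5543
    (6,3) via x @ 1.7090
    (6,2) via y @ 2.4800
    (7,2) via x @ 2.8637
    (8,2) via x @ 4.0184
    (8,1) via y @ 4.4800
    (9,1) via x @ 5.1731  # hit
  → r_3 = 5.1731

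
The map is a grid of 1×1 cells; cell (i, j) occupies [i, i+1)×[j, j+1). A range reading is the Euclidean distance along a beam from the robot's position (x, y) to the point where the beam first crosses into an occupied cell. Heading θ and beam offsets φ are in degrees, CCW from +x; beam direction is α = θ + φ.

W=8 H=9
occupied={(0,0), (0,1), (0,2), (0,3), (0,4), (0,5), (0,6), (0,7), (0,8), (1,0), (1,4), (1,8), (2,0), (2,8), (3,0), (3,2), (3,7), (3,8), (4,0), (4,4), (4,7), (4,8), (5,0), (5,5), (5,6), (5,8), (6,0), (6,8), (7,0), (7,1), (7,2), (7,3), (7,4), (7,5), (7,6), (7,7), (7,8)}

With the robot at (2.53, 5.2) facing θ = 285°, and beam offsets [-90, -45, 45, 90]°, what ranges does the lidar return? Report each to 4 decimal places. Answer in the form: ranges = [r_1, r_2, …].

beam 1: φ=-90°, α=195°
  cosα=-0.9659 sinα=-0.2588 | (2,5) | tMaxX 0.5487 tMaxY 0.7727 | tΔX 1.0353 tΔY 3.8637
    t=0.5487 [x] (1,5)
    t=0.7727 [y] (1,4) — stop
  → r_1 = 0.7727
beam 2: φ=-45°, α=240°
  cosα=-0.5000 sinα=-0.8660 | (2,5) | tMaxX 1.0600 tMaxY 0.2309 | tΔX 2.0000 tΔY 1.1547
    t=0.2309 [y] (2,4)
    t=1.0600 [x] (1,4) — stop
  → r_2 = 1.0600
beam 3: φ=45°, α=330°
  cosα=0.8660 sinα=-0.5000 | (2,5) | tMaxX 0.5427 tMaxY 0.4000 | tΔX 1.1547 tΔY 2.0000
    t=0.4000 [y] (2,4)
    t=0.5427 [x] (3,4)
    t=1.6974 [x] (4,4) — stop
  → r_3 = 1.6974
beam 4: φ=90°, α=15°
  cosα=0.9659 sinα=0.2588 | (2,5) | tMaxX 0.4866 tMaxY 3.0910 | tΔX 1.0353 tΔY 3.8637
    t=0.4866 [x] (3,5)
    t=1.5219 [x] (4,5)
    t=2.5571 [x] (5,5) — stop
  → r_4 = 2.5571

ranges = [0.7727, 1.0600, 1.6974, 2.5571]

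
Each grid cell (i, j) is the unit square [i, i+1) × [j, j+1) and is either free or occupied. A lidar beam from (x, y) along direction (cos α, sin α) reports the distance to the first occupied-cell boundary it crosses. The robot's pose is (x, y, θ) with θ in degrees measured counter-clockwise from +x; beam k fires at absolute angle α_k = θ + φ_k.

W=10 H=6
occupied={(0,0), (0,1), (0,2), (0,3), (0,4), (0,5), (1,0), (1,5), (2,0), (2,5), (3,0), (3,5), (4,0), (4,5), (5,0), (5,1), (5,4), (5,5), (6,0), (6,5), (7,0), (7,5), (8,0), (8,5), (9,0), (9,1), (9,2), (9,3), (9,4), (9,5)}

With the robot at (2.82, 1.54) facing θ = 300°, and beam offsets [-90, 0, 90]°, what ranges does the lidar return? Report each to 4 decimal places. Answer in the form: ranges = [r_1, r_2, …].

beam 1: φ=-90°, α=210°
  dir = (cos 210°, sin 210°) = (-0.8660, -0.5000); from cell (2,1)
  next x-line at t=0.9469, next y-line at t=1.0800; Δt_x=1.1547, Δt_y=2.0000
    x: enter (1,1) at t=0.9469
    y: enter (1,0) at t=1.0800 ← occupied
  → r_1 = 1.0800
beam 2: φ=0°, α=300°
  dir = (cos 300°, sin 300°) = (0.5000, -0.8660); from cell (2,1)
  next x-line at t=0.3600, next y-line at t=0.6235; Δt_x=2.0000, Δt_y=1.1547
    x: enter (3,1) at t=0.3600
    y: enter (3,0) at t=0.6235 ← occupied
  → r_2 = 0.6235
beam 3: φ=90°, α=30°
  dir = (cos 30°, sin 30°) = (0.8660, 0.5000); from cell (2,1)
  next x-line at t=0.2078, next y-line at t=0.9200; Δt_x=1.1547, Δt_y=2.0000
    x: enter (3,1) at t=0.2078
    y: enter (3,2) at t=0.9200
    x: enter (4,2) at t=1.3625
    x: enter (5,2) at t=2.5172
    y: enter (5,3) at t=2.9200
    x: enter (6,3) at t=3.6719
    x: enter (7,3) at t=4.8266
    y: enter (7,4) at t=4.9200
    x: enter (8,4) at t=5.9813
    y: enter (8,5) at t=6.9200 ← occupied
  → r_3 = 6.9200

ranges = [1.0800, 0.6235, 6.9200]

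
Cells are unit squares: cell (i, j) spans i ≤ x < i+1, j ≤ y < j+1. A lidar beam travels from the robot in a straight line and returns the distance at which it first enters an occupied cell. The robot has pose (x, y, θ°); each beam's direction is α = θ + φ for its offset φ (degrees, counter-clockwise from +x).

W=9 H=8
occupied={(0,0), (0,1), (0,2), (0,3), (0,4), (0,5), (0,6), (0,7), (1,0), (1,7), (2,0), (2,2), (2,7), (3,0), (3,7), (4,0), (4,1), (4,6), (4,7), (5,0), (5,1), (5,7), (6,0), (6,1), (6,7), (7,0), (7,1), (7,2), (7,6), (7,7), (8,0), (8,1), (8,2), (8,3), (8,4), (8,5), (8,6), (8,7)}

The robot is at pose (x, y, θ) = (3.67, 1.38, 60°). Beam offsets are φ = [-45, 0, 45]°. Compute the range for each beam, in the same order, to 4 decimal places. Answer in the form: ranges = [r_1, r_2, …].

beam 1: φ=-45°, α=15°
  d=(0.9659,0.2588)  start (3,1)  tX=0.3416 tY=2.3955  stride 1/|dx|=1.0353 1/|dy|=3.8637
    cross x-line → (4,1), t=0.3416 (wall)
  → r_1 = 0.3416
beam 2: φ=0°, α=60°
  d=(0.5000,0.8660)  start (3,1)  tX=0.6600 tY=0.7159  stride 1/|dx|=2.0000 1/|dy|=1.1547
    cross x-line → (4,1), t=0.6600 (wall)
  → r_2 = 0.6600
beam 3: φ=45°, α=105°
  d=(-0.2588,0.9659)  start (3,1)  tX=2.5887 tY=0.6419  stride 1/|dx|=3.8637 1/|dy|=1.0353
    cross y-line → (3,2), t=0.6419
    cross y-line → (3,3), t=1.6771
    cross x-line → (2,3), t=2.5887
    cross y-line → (2,4), t=2.7124
    cross y-line → (2,5), t=3.7477
    cross y-line → (2,6), t=4.7830
    cross y-line → (2,7), t=5.8183 (wall)
  → r_3 = 5.8183

ranges = [0.3416, 0.6600, 5.8183]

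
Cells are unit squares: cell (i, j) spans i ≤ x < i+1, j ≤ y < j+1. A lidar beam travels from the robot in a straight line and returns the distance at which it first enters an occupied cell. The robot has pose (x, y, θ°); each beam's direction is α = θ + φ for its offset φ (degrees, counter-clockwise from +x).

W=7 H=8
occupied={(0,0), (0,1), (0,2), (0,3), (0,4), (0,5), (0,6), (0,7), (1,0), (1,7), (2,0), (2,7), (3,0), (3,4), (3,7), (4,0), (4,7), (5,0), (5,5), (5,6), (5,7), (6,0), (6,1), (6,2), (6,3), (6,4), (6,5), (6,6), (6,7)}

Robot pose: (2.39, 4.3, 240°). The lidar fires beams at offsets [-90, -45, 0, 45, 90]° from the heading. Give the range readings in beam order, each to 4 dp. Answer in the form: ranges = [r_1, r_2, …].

ranges = [1.6050, 1.4390, 2.7800, 3.4164, 4.1685]

beam 1: φ=-90°, α=150°
  direction (-0.8660, 0.5000); cell (2,4); t to first gridline: x 0.4503, y 1.4000 (then +1.1547 / +2.0000)
    (1,4) via x @ 0.4503
    (1,5) via y @ 1.4000
    (0,5) via x @ 1.6050  # hit
  → r_1 = 1.6050
beam 2: φ=-45°, α=195°
  direction (-0.9659, -0.2588); cell (2,4); t to first gridline: x 0.4038, y 1.1591 (then +1.0353 / +3.8637)
    (1,4) via x @ 0.4038
    (1,3) via y @ 1.1591
    (0,3) via x @ 1.4390  # hit
  → r_2 = 1.4390
beam 3: φ=0°, α=240°
  direction (-0.5000, -0.8660); cell (2,4); t to first gridline: x 0.7800, y 0.3464 (then +2.0000 / +1.1547)
    (2,3) via y @ 0.3464
    (1,3) via x @ 0.7800
    (1,2) via y @ 1.5011
    (1,1) via y @ 2.6558
    (0,1) via x @ 2.7800  # hit
  → r_3 = 2.7800
beam 4: φ=45°, α=285°
  direction (0.2588, -0.9659); cell (2,4); t to first gridline: x 2.3569, y 0.3106 (then +3.8637 / +1.0353)
    (2,3) via y @ 0.3106
    (2,2) via y @ 1.3459
    (3,2) via x @ 2.3569
    (3,1) via y @ 2.3811
    (3,0) via y @ 3.4164  # hit
  → r_4 = 3.4164
beam 5: φ=90°, α=330°
  direction (0.8660, -0.5000); cell (2,4); t to first gridline: x 0.7044, y 0.6000 (then +1.1547 / +2.0000)
    (2,3) via y @ 0.6000
    (3,3) via x @ 0.7044
    (4,3) via x @ 1.8591
    (4,2) via y @ 2.6000
    (5,2) via x @ 3.0138
    (6,2) via x @ 4.1685  # hit
  → r_5 = 4.1685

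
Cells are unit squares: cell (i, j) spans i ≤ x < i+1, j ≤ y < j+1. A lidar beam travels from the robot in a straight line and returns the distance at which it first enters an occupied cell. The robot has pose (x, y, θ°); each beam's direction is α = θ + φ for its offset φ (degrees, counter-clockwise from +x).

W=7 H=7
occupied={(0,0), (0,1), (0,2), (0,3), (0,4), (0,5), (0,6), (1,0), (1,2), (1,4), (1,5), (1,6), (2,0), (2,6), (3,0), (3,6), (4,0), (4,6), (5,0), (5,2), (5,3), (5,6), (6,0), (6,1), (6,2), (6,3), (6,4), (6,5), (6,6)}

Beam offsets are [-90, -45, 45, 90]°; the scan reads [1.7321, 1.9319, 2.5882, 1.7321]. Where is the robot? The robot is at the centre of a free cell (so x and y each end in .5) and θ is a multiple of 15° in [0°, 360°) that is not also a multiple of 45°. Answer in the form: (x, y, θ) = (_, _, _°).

Candidates: 20 free-cell centres × 16 headings = 320 poses. Raycast each; keep the one whose scan matches to 4 dp.
  (2.5, 3.5, 330°): beam 1 = 1.0000 ≠ 1.7321 ✗
  (5.5, 5.5, 30°): beam 1 = 1.0000 ≠ 1.7321 ✗
  (4.5, 1.5, 345°): beam 1 = 0.5176 ≠ 1.7321 ✗
  (3.5, 1.5, 60°): beam 1 = 1.0000 ≠ 1.7321 ✗
  …
  (3.5, 3.5, 240°): r_1=1.7321, r_2=1.9319, r_3=2.5882, r_4=1.7321 — all match ✓
Unique over the lattice → pose = (3.5, 3.5, 240°).

(x, y, θ) = (3.5, 3.5, 240°)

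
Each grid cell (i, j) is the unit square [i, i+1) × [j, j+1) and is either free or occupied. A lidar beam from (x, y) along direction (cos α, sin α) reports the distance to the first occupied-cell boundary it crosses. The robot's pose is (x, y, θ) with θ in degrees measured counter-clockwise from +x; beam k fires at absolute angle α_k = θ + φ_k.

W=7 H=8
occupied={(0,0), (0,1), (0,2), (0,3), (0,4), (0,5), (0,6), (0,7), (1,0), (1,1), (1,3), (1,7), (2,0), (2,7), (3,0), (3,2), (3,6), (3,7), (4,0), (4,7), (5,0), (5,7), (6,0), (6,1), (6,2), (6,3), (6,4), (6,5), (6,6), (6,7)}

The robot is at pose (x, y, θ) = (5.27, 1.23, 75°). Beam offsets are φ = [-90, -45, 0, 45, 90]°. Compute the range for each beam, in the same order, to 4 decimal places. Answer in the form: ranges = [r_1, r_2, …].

ranges = [0.7558, 0.8429, 2.8205, 6.6626, 4.4206]

beam 1: φ=-90°, α=345°
  d=(0.9659,-0.2588)  start (5,1)  tX=0.7558 tY=0.8887  stride 1/|dx|=1.0353 1/|dy|=3.8637
    cross x-line → (6,1), t=0.7558 (wall)
  → r_1 = 0.7558
beam 2: φ=-45°, α=30°
  d=(0.8660,0.5000)  start (5,1)  tX=0.8429 tY=1.5400  stride 1/|dx|=1.1547 1/|dy|=2.0000
    cross x-line → (6,1), t=0.8429 (wall)
  → r_2 = 0.8429
beam 3: φ=0°, α=75°
  d=(0.2588,0.9659)  start (5,1)  tX=2.8205 tY=0.7972  stride 1/|dx|=3.8637 1/|dy|=1.0353
    cross y-line → (5,2), t=0.7972
    cross y-line → (5,3), t=1.8324
    cross x-line → (6,3), t=2.8205 (wall)
  → r_3 = 2.8205
beam 4: φ=45°, α=120°
  d=(-0.5000,0.8660)  start (5,1)  tX=0.5400 tY=0.8891  stride 1/|dx|=2.0000 1/|dy|=1.1547
    cross x-line → (4,1), t=0.5400
    cross y-line → (4,2), t=0.8891
    cross y-line → (4,3), t=2.0438
    cross x-line → (3,3), t=2.5400
    cross y-line → (3,4), t=3.1985
    cross y-line → (3,5), t=4.3532
    cross x-line → (2,5), t=4.5400
    cross y-line → (2,6), t=5.5079
    cross x-line → (1,6), t=6.5400
    cross y-line → (1,7), t=6.6626 (wall)
  → r_4 = 6.6626
beam 5: φ=90°, α=165°
  d=(-0.9659,0.2588)  start (5,1)  tX=0.2795 tY=2.9751  stride 1/|dx|=1.0353 1/|dy|=3.8637
    cross x-line → (4,1), t=0.2795
    cross x-line → (3,1), t=1.3148
    cross x-line → (2,1), t=2.3501
    cross y-line → (2,2), t=2.9751
    cross x-line → (1,2), t=3.3854
    cross x-line → (0,2), t=4.4206 (wall)
  → r_5 = 4.4206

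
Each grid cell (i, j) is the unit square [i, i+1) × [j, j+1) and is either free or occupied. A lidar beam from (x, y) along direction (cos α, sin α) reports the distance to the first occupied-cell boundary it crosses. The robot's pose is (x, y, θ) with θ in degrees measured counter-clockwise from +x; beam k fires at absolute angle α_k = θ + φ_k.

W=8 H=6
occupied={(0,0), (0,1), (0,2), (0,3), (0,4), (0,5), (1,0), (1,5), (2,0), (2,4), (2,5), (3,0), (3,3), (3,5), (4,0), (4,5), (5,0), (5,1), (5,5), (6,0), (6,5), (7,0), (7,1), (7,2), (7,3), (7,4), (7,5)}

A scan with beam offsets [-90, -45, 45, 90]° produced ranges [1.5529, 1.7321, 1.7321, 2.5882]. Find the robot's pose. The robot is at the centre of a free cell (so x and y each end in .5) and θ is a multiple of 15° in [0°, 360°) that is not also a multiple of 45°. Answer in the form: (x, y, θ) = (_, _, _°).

(x, y, θ) = (2.5, 2.5, 255°)

Enumerate (i+0.5, j+0.5, θ) over the 21 free cells and 16 admissible headings. For each, cast all 4 beams and compare to the given ranges.
  (1.5, 3.5, 195°): beam 2 = 0.5774 ≠ 1.7321 ✗
  (4.5, 4.5, 300°): beam 1 = 1.0000 ≠ 1.5529 ✗
  (1.5, 3.5, 285°): beam 1 = 0.5176 ≠ 1.5529 ✗
  (4.5, 1.5, 345°): beam 1 = 0.5176 ≠ 1.5529 ✗
  …
  (2.5, 2.5, 255°): r_1=1.5529, r_2=1.7321, r_3=1.7321, r_4=2.5882 — all match ✓
Unique over the lattice → pose = (2.5, 2.5, 255°).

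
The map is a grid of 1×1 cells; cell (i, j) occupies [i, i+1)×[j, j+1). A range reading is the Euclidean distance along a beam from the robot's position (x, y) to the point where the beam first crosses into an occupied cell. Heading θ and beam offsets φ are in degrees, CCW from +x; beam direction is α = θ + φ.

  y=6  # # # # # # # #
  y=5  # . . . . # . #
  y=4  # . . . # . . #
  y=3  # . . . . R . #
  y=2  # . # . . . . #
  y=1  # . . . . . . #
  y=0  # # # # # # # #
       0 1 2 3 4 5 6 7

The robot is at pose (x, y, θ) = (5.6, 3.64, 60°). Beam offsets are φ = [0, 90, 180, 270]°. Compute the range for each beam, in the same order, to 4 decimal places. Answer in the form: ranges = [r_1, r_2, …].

ranges = [2.7251, 0.7200, 3.0484, 1.6166]

beam 1: φ=0°, α=60°
  direction (0.5000, 0.8660); cell (5,3); t to first gridline: x 0.8000, y 0.4157 (then +2.0000 / +1.1547)
    (5,4) via y @ 0.4157
    (6,4) via x @ 0.8000
    (6,5) via y @ 1.5704
    (6,6) via y @ 2.7251  # hit
  → r_1 = 2.7251
beam 2: φ=90°, α=150°
  direction (-0.8660, 0.5000); cell (5,3); t to first gridline: x 0.6928, y 0.7200 (then +1.1547 / +2.0000)
    (4,3) via x @ 0.6928
    (4,4) via y @ 0.7200  # hit
  → r_2 = 0.7200
beam 3: φ=180°, α=240°
  direction (-0.5000, -0.8660); cell (5,3); t to first gridline: x 1.2000, y 0.7390 (then +2.0000 / +1.1547)
    (5,2) via y @ 0.7390
    (4,2) via x @ 1.2000
    (4,1) via y @ 1.8937
    (4,0) via y @ 3.0484  # hit
  → r_3 = 3.0484
beam 4: φ=270°, α=330°
  direction (0.8660, -0.5000); cell (5,3); t to first gridline: x 0.4619, y 1.2800 (then +1.1547 / +2.0000)
    (6,3) via x @ 0.4619
    (6,2) via y @ 1.2800
    (7,2) via x @ 1.6166  # hit
  → r_4 = 1.6166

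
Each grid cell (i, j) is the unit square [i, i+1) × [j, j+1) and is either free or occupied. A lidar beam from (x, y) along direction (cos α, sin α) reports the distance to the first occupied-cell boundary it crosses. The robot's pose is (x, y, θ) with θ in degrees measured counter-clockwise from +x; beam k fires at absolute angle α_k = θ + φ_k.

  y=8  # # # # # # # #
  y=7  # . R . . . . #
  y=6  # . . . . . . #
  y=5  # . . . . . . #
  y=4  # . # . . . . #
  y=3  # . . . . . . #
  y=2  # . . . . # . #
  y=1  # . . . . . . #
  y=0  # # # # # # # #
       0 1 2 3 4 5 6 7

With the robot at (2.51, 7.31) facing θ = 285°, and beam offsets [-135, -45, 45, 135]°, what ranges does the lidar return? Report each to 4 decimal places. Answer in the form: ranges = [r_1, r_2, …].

ranges = [1.3800, 3.0200, 5.1846, 0.7967]

beam 1: φ=-135°, α=150°
  cosα=-0.8660 sinα=0.5000 | (2,7) | tMaxX 0.5889 tMaxY 1.3800 | tΔX 1.1547 tΔY 2.0000
    t=0.5889 [x] (1,7)
    t=1.3800 [y] (1,8) — stop
  → r_1 = 1.3800
beam 2: φ=-45°, α=240°
  cosα=-0.5000 sinα=-0.8660 | (2,7) | tMaxX 1.0200 tMaxY 0.3580 | tΔX 2.0000 tΔY 1.1547
    t=0.3580 [y] (2,6)
    t=1.0200 [x] (1,6)
    t=1.5127 [y] (1,5)
    t=2.6674 [y] (1,4)
    t=3.0200 [x] (0,4) — stop
  → r_2 = 3.0200
beam 3: φ=45°, α=330°
  cosα=0.8660 sinα=-0.5000 | (2,7) | tMaxX 0.5658 tMaxY 0.6200 | tΔX 1.1547 tΔY 2.0000
    t=0.5658 [x] (3,7)
    t=0.6200 [y] (3,6)
    t=1.7205 [x] (4,6)
    t=2.6200 [y] (4,5)
    t=2.8752 [x] (5,5)
    t=4.0299 [x] (6,5)
    t=4.6200 [y] (6,4)
    t=5.1846 [x] (7,4) — stop
  → r_3 = 5.1846
beam 4: φ=135°, α=60°
  cosα=0.5000 sinα=0.8660 | (2,7) | tMaxX 0.9800 tMaxY 0.7967 | tΔX 2.0000 tΔY 1.1547
    t=0.7967 [y] (2,8) — stop
  → r_4 = 0.7967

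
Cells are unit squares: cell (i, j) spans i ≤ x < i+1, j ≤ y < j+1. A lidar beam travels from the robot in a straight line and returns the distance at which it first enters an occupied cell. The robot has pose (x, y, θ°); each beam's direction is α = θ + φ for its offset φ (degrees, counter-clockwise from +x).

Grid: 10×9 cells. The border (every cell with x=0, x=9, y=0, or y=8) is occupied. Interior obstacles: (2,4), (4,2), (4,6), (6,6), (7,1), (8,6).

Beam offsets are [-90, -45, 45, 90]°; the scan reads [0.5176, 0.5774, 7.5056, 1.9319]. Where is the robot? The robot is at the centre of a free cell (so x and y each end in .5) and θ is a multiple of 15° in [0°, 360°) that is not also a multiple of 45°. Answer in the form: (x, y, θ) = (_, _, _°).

(x, y, θ) = (6.5, 1.5, 75°)

The pose lattice has 50·16 = 800 candidates. Test each by forward raycasting.
  (5.5, 3.5, 30°): beam 1 = 2.8868 ≠ 0.5176 ✗
  (1.5, 3.5, 60°): beam 1 = 2.8868 ≠ 0.5176 ✗
  (5.5, 3.5, 105°): beam 1 = 3.6235 ≠ 0.5176 ✗
  …
  (6.5, 1.5, 75°): r_1=0.5176, r_2=0.5774, r_3=7.5056, r_4=1.9319 — all match ✓
Only this pose fits every beam.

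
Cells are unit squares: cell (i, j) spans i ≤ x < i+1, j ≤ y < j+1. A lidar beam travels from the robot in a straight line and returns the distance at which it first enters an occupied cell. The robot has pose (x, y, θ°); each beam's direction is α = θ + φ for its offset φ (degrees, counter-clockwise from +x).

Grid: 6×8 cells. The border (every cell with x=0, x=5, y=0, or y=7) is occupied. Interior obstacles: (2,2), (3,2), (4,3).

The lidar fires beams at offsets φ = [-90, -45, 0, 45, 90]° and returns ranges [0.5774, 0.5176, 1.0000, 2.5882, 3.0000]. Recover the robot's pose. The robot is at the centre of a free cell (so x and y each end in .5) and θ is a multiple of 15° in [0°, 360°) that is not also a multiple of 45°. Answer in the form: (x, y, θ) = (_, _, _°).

(x, y, θ) = (1.5, 5.5, 240°)

Enumerate (i+0.5, j+0.5, θ) over the 21 free cells and 16 admissible headings. For each, cast all 5 beams and compare to the given ranges.
  (3.5, 5.5, 285°): beam 1 = 2.5882 ≠ 0.5774 ✗
  (3.5, 3.5, 60°): beam 3 = 3.0000 ≠ 1.0000 ✗
  (1.5, 5.5, 330°): beam 1 = 1.0000 ≠ 0.5774 ✗
  (1.5, 6.5, 210°): beam 3 = 0.5774 ≠ 1.0000 ✗
  (3.5, 6.5, 195°): beam 1 = 0.5176 ≠ 0.5774 ✗
  …
  (1.5, 5.5, 240°): r_1=0.5774, r_2=0.5176, r_3=1.0000, r_4=2.5882, r_5=3.0000 — all match ✓
No second candidate reproduces the full scan.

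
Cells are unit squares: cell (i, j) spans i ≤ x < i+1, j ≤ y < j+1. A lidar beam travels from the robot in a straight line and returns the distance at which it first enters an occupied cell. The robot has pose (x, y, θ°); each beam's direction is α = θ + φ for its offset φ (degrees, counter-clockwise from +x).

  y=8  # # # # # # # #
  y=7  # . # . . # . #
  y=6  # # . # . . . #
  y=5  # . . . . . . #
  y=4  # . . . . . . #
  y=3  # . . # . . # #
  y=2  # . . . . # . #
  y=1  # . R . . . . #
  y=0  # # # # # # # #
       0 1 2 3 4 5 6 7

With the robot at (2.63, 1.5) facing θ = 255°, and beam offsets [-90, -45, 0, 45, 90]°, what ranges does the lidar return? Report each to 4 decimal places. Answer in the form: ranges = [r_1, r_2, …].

ranges = [1.6875, 1.0000, 0.5176, 0.5774, 1.9319]

beam 1: φ=-90°, α=165°
  d=(-0.9659,0.2588)  start (2,1)  tX=0.6522 tY=1.9319  stride 1/|dx|=1.0353 1/|dy|=3.8637
    cross x-line → (1,1), t=0.6522
    cross x-line → (0,1), t=1.6875 (wall)
  → r_1 = 1.6875
beam 2: φ=-45°, α=210°
  d=(-0.8660,-0.5000)  start (2,1)  tX=0.7275 tY=1.0000  stride 1/|dx|=1.1547 1/|dy|=2.0000
    cross x-line → (1,1), t=0.7275
    cross y-line → (1,0), t=1.0000 (wall)
  → r_2 = 1.0000
beam 3: φ=0°, α=255°
  d=(-0.2588,-0.9659)  start (2,1)  tX=2.4341 tY=0.5176  stride 1/|dx|=3.8637 1/|dy|=1.0353
    cross y-line → (2,0), t=0.5176 (wall)
  → r_3 = 0.5176
beam 4: φ=45°, α=300°
  d=(0.5000,-0.8660)  start (2,1)  tX=0.7400 tY=0.5774  stride 1/|dx|=2.0000 1/|dy|=1.1547
    cross y-line → (2,0), t=0.5774 (wall)
  → r_4 = 0.5774
beam 5: φ=90°, α=345°
  d=(0.9659,-0.2588)  start (2,1)  tX=0.3831 tY=1.9319  stride 1/|dx|=1.0353 1/|dy|=3.8637
    cross x-line → (3,1), t=0.3831
    cross x-line → (4,1), t=1.4183
    cross y-line → (4,0), t=1.9319 (wall)
  → r_5 = 1.9319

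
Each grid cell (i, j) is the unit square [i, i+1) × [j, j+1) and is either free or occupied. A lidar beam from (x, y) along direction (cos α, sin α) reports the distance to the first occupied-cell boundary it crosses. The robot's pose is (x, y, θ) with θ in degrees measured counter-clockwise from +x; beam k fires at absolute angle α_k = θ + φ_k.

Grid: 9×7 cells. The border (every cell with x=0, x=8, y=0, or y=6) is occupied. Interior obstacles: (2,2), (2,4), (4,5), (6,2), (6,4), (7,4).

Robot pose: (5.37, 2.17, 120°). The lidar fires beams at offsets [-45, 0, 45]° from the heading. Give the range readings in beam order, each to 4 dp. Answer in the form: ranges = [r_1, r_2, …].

beam 1: φ=-45°, α=75°
  direction (0.2588, 0.9659); cell (5,2); t to first gridline: x 2.4341, y 0.8593 (then +3.8637 / +1.0353)
    (5,3) via y @ 0.8593
    (5,4) via y @ 1.8946
    (6,4) via x @ 2.4341  # hit
  → r_1 = 2.4341
beam 2: φ=0°, α=120°
  direction (-0.5000, 0.8660); cell (5,2); t to first gridline: x 0.7400, y 0.9584 (then +2.0000 / +1.1547)
    (4,2) via x @ 0.7400
    (4,3) via y @ 0.9584
    (4,4) via y @ 2.1131
    (3,4) via x @ 2.7400
    (3,5) via y @ 3.2678
    (3,6) via y @ 4.4225  # hit
  → r_2 = 4.4225
beam 3: φ=45°, α=165°
  direction (-0.9659, 0.2588); cell (5,2); t to first gridline: x 0.3831, y 3.2069 (then +1.0353 / +3.8637)
    (4,2) via x @ 0.3831
    (3,2) via x @ 1.4183
    (2,2) via x @ 2.4536  # hit
  → r_3 = 2.4536

ranges = [2.4341, 4.4225, 2.4536]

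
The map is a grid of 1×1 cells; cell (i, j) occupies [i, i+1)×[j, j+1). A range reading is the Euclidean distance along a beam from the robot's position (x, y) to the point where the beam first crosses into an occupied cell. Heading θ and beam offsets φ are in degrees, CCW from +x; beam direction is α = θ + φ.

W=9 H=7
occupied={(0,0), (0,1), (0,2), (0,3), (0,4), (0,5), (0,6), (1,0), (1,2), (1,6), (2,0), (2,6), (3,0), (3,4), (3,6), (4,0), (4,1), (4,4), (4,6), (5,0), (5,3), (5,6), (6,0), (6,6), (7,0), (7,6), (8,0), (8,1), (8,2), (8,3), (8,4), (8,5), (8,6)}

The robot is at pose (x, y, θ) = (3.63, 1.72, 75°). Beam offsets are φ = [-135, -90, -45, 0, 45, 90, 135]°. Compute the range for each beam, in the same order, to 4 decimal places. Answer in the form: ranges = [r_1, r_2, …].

ranges = [0.7400, 0.3831, 0.4272, 2.3604, 4.9421, 1.6875, 1.4400]

beam 1: φ=-135°, α=300°
  cosα=0.5000 sinα=-0.8660 | (3,1) | tMaxX 0.7400 tMaxY 0.8314 | tΔX 2.0000 tΔY 1.1547
    t=0.7400 [x] (4,1) — stop
  → r_1 = 0.7400
beam 2: φ=-90°, α=345°
  cosα=0.9659 sinα=-0.2588 | (3,1) | tMaxX 0.3831 tMaxY 2.7819 | tΔX 1.0353 tΔY 3.8637
    t=0.3831 [x] (4,1) — stop
  → r_2 = 0.3831
beam 3: φ=-45°, α=30°
  cosα=0.8660 sinα=0.5000 | (3,1) | tMaxX 0.4272 tMaxY 0.5600 | tΔX 1.1547 tΔY 2.0000
    t=0.4272 [x] (4,1) — stop
  → r_3 = 0.4272
beam 4: φ=0°, α=75°
  cosα=0.2588 sinα=0.9659 | (3,1) | tMaxX 1.4296 tMaxY 0.2899 | tΔX 3.8637 tΔY 1.0353
    t=0.2899 [y] (3,2)
    t=1.3252 [y] (3,3)
    t=1.4296 [x] (4,3)
    t=2.3604 [y] (4,4) — stop
  → r_4 = 2.3604
beam 5: φ=45°, α=120°
  cosα=-0.5000 sinα=0.8660 | (3,1) | tMaxX 1.2600 tMaxY 0.3233 | tΔX 2.0000 tΔY 1.1547
    t=0.3233 [y] (3,2)
    t=1.2600 [x] (2,2)
    t=1.4780 [y] (2,3)
    t=2.6327 [y] (2,4)
    t=3.2600 [x] (1,4)
    t=3.7874 [y] (1,5)
    t=4.9421 [y] (1,6) — stop
  → r_5 = 4.9421
beam 6: φ=90°, α=165°
  cosα=-0.9659 sinα=0.2588 | (3,1) | tMaxX 0.6522 tMaxY 1.0818 | tΔX 1.0353 tΔY 3.8637
    t=0.6522 [x] (2,1)
    t=1.0818 [y] (2,2)
    t=1.6875 [x] (1,2) — stop
  → r_6 = 1.6875
beam 7: φ=135°, α=210°
  cosα=-0.8660 sinα=-0.5000 | (3,1) | tMaxX 0.7275 tMaxY 1.4400 | tΔX 1.1547 tΔY 2.0000
    t=0.7275 [x] (2,1)
    t=1.4400 [y] (2,0) — stop
  → r_7 = 1.4400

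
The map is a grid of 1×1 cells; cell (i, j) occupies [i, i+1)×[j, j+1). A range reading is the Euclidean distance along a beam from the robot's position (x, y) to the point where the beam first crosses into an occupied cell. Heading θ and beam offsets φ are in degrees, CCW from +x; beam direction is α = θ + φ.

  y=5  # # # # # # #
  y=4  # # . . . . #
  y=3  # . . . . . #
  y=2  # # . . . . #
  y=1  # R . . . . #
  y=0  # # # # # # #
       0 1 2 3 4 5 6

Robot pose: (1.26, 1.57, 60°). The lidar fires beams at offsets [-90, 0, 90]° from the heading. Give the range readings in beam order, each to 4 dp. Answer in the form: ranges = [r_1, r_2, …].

ranges = [1.1400, 0.4965, 0.3002]

beam 1: φ=-90°, α=330°
  d=(0.8660,-0.5000)  start (1,1)  tX=0.8545 tY=1.1400  stride 1/|dx|=1.1547 1/|dy|=2.0000
    cross x-line → (2,1), t=0.8545
    cross y-line → (2,0), t=1.1400 (wall)
  → r_1 = 1.1400
beam 2: φ=0°, α=60°
  d=(0.5000,0.8660)  start (1,1)  tX=1.4800 tY=0.4965  stride 1/|dx|=2.0000 1/|dy|=1.1547
    cross y-line → (1,2), t=0.4965 (wall)
  → r_2 = 0.4965
beam 3: φ=90°, α=150°
  d=(-0.8660,0.5000)  start (1,1)  tX=0.3002 tY=0.8600  stride 1/|dx|=1.1547 1/|dy|=2.0000
    cross x-line → (0,1), t=0.3002 (wall)
  → r_3 = 0.3002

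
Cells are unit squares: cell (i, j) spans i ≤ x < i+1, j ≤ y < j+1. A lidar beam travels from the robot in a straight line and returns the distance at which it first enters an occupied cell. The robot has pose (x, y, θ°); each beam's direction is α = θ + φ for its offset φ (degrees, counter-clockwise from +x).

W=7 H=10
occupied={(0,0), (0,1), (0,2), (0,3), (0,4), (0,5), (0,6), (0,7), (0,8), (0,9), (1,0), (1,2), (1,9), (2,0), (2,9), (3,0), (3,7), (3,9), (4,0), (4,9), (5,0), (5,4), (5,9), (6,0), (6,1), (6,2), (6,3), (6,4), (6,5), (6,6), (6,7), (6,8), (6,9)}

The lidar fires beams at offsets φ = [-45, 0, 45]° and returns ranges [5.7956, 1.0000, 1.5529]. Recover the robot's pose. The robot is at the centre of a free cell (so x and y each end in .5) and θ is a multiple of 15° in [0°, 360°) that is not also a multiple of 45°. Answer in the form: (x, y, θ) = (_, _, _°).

Candidates: 37 free-cell centres × 16 headings = 592 poses. Raycast each; keep the one whose scan matches to 4 dp.
  (4.5, 4.5, 285°): beam 1 = 4.0415 ≠ 5.7956 ✗
  (1.5, 6.5, 300°): beam 1 = 1.9319 ≠ 5.7956 ✗
  (4.5, 7.5, 285°): beam 1 = 5.1962 ≠ 5.7956 ✗
  (4.5, 4.5, 15°): beam 1 = 0.5774 ≠ 5.7956 ✗
  …
  (2.5, 1.5, 150°): r_1=5.7956, r_2=1.0000, r_3=1.5529 — all match ✓
Unique over the lattice → pose = (2.5, 1.5, 150°).

(x, y, θ) = (2.5, 1.5, 150°)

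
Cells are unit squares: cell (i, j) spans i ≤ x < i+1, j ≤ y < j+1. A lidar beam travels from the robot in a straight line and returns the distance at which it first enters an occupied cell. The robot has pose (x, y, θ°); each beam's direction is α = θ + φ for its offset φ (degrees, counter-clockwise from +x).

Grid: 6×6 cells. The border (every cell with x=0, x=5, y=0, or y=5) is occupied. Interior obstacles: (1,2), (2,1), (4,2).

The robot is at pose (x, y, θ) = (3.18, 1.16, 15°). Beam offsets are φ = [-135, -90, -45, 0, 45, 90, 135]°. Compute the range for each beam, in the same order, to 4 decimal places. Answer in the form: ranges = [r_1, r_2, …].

beam 1: φ=-135°, α=240°
  direction (-0.5000, -0.8660); cell (3,1); t to first gridline: x 0.3600, y 0.1848 (then +2.0000 / +1.1547)
    (3,0) via y @ 0.1848  # hit
  → r_1 = 0.1848
beam 2: φ=-90°, α=285°
  direction (0.2588, -0.9659); cell (3,1); t to first gridline: x 3.1682, y 0.1656 (then +3.8637 / +1.0353)
    (3,0) via y @ 0.1656  # hit
  → r_2 = 0.1656
beam 3: φ=-45°, α=330°
  direction (0.8660, -0.5000); cell (3,1); t to first gridline: x 0.9469, y 0.3200 (then +1.1547 / +2.0000)
    (3,0) via y @ 0.3200  # hit
  → r_3 = 0.3200
beam 4: φ=0°, α=15°
  direction (0.9659, 0.2588); cell (3,1); t to first gridline: x 0.8489, y 3.2455 (then +1.0353 / +3.8637)
    (4,1) via x @ 0.8489
    (5,1) via x @ 1.8842  # hit
  → r_4 = 1.8842
beam 5: φ=45°, α=60°
  direction (0.5000, 0.8660); cell (3,1); t to first gridline: x 1.6400, y 0.9699 (then +2.0000 / +1.1547)
    (3,2) via y @ 0.9699
    (4,2) via x @ 1.6400  # hit
  → r_5 = 1.6400
beam 6: φ=90°, α=105°
  direction (-0.2588, 0.9659); cell (3,1); t to first gridline: x 0.6955, y 0.8696 (then +3.8637 / +1.0353)
    (2,1) via x @ 0.6955  # hit
  → r_6 = 0.6955
beam 7: φ=135°, α=150°
  direction (-0.8660, 0.5000); cell (3,1); t to first gridline: x 0.2078, y 1.6800 (then +1.1547 / +2.0000)
    (2,1) via x @ 0.2078  # hit
  → r_7 = 0.2078

ranges = [0.1848, 0.1656, 0.3200, 1.8842, 1.6400, 0.6955, 0.2078]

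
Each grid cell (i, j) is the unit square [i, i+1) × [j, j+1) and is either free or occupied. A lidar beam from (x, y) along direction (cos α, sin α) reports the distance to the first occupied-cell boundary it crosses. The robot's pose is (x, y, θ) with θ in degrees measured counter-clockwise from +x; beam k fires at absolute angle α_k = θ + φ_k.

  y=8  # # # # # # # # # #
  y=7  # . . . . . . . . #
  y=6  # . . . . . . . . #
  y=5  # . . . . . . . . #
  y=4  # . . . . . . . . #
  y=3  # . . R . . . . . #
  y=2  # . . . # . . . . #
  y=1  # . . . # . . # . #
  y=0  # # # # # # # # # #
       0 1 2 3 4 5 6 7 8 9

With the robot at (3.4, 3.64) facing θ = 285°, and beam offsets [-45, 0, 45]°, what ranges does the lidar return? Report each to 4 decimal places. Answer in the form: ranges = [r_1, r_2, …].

beam 1: φ=-45°, α=240°
  dir = (cos 240°, sin 240°) = (-0.5000, -0.8660); from cell (3,3)
  next x-line at t=0.8000, next y-line at t=0.7390; Δt_x=2.0000, Δt_y=1.1547
    y: enter (3,2) at t=0.7390
    x: enter (2,2) at t=0.8000
    y: enter (2,1) at t=1.8937
    x: enter (1,1) at t=2.8000
    y: enter (1,0) at t=3.0484 ← occupied
  → r_1 = 3.0484
beam 2: φ=0°, α=285°
  dir = (cos 285°, sin 285°) = (0.2588, -0.9659); from cell (3,3)
  next x-line at t=2.3182, next y-line at t=0.6626; Δt_x=3.8637, Δt_y=1.0353
    y: enter (3,2) at t=0.6626
    y: enter (3,1) at t=1.6979
    x: enter (4,1) at t=2.3182 ← occupied
  → r_2 = 2.3182
beam 3: φ=45°, α=330°
  dir = (cos 330°, sin 330°) = (0.8660, -0.5000); from cell (3,3)
  next x-line at t=0.6928, next y-line at t=1.2800; Δt_x=1.1547, Δt_y=2.0000
    x: enter (4,3) at t=0.6928
    y: enter (4,2) at t=1.2800 ← occupied
  → r_3 = 1.2800

ranges = [3.0484, 2.3182, 1.2800]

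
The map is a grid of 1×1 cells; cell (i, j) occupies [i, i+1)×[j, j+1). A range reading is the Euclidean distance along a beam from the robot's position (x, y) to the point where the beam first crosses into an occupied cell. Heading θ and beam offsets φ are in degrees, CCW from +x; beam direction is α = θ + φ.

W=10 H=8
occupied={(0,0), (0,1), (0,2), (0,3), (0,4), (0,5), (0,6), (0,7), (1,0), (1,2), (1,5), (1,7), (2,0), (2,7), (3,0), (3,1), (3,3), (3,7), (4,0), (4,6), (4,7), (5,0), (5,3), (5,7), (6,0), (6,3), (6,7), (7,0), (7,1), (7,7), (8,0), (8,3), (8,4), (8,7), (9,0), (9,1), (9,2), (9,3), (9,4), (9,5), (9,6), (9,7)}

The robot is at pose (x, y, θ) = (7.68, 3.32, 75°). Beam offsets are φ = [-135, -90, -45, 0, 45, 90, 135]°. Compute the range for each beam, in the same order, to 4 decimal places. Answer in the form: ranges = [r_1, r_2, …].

beam 1: φ=-135°, α=300°
  direction (0.5000, -0.8660); cell (7,3); t to first gridline: x 0.6400, y 0.3695 (then +2.0000 / +1.1547)
    (7,2) via y @ 0.3695
    (8,2) via x @ 0.6400
    (8,1) via y @ 1.5242
    (9,1) via x @ 2.6400  # hit
  → r_1 = 2.6400
beam 2: φ=-90°, α=345°
  direction (0.9659, -0.2588); cell (7,3); t to first gridline: x 0.3313, y 1.2364 (then +1.0353 / +3.8637)
    (8,3) via x @ 0.3313  # hit
  → r_2 = 0.3313
beam 3: φ=-45°, α=30°
  direction (0.8660, 0.5000); cell (7,3); t to first gridline: x 0.3695, y 1.3600 (then +1.1547 / +2.0000)
    (8,3) via x @ 0.3695  # hit
  → r_3 = 0.3695
beam 4: φ=0°, α=75°
  direction (0.2588, 0.9659); cell (7,3); t to first gridline: x 1.2364, y 0.7040 (then +3.8637 / +1.0353)
    (7,4) via y @ 0.7040
    (8,4) via x @ 1.2364  # hit
  → r_4 = 1.2364
beam 5: φ=45°, α=120°
  direction (-0.5000, 0.8660); cell (7,3); t to first gridline: x 1.3600, y 0.7852 (then +2.0000 / +1.1547)
    (7,4) via y @ 0.7852
    (6,4) via x @ 1.3600
    (6,5) via y @ 1.9399
    (6,6) via y @ 3.0946
    (5,6) via x @ 3.3600
    (5,7) via y @ 4.2493  # hit
  → r_5 = 4.2493
beam 6: φ=90°, α=165°
  direction (-0.9659, 0.2588); cell (7,3); t to first gridline: x 0.7040, y 2.6273 (then +1.0353 / +3.8637)
    (6,3) via x @ 0.7040  # hit
  → r_6 = 0.7040
beam 7: φ=135°, α=210°
  direction (-0.8660, -0.5000); cell (7,3); t to first gridline: x 0.7852, y 0.6400 (then +1.1547 / +2.0000)
    (7,2) via y @ 0.6400
    (6,2) via x @ 0.7852
    (5,2) via x @ 1.9399
    (5,1) via y @ 2.6400
    (4,1) via x @ 3.0946
    (3,1) via x @ 4.2493  # hit
  → r_7 = 4.2493

ranges = [2.6400, 0.3313, 0.3695, 1.2364, 4.2493, 0.7040, 4.2493]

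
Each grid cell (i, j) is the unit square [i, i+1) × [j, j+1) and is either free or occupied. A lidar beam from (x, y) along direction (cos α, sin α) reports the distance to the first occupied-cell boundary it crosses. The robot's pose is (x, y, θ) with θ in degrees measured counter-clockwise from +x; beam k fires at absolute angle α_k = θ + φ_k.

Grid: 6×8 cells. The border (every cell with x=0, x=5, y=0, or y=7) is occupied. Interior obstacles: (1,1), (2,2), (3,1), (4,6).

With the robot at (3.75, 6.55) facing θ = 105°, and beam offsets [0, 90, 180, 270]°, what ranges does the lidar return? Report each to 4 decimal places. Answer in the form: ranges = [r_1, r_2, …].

beam 1: φ=0°, α=105°
  direction (-0.2588, 0.9659); cell (3,6); t to first gridline: x 2.8978, y 0.4659 (then +3.8637 / +1.0353)
    (3,7) via y @ 0.4659  # hit
  → r_1 = 0.4659
beam 2: φ=90°, α=195°
  direction (-0.9659, -0.2588); cell (3,6); t to first gridline: x 0.7765, y 2.1250 (then +1.0353 / +3.8637)
    (2,6) via x @ 0.7765
    (1,6) via x @ 1.8117
    (1,5) via y @ 2.1250
    (0,5) via x @ 2.8470  # hit
  → r_2 = 2.8470
beam 3: φ=180°, α=285°
  direction (0.2588, -0.9659); cell (3,6); t to first gridline: x 0.9659, y 0.5694 (then +3.8637 / +1.0353)
    (3,5) via y @ 0.5694
    (4,5) via x @ 0.9659
    (4,4) via y @ 1.6047
    (4,3) via y @ 2.6400
    (4,2) via y @ 3.6752
    (4,1) via y @ 4.7105
    (5,1) via x @ 4.8296  # hit
  → r_3 = 4.8296
beam 4: φ=270°, α=15°
  direction (0.9659, 0.2588); cell (3,6); t to first gridline: x 0.2588, y 1.7387 (then +1.0353 / +3.8637)
    (4,6) via x @ 0.2588  # hit
  → r_4 = 0.2588

ranges = [0.4659, 2.8470, 4.8296, 0.2588]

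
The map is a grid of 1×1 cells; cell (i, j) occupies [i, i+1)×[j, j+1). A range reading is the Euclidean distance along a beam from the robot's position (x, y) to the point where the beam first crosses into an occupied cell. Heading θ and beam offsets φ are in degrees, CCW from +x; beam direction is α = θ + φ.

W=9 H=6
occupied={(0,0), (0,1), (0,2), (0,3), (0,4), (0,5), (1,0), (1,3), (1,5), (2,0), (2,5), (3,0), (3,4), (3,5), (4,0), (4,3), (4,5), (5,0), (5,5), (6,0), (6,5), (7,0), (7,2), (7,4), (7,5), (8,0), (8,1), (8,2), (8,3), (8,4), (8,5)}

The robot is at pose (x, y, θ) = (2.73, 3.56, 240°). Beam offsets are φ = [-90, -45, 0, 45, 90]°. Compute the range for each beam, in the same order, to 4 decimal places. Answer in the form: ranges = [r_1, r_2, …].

beam 1: φ=-90°, α=150°
  cosα=-0.8660 sinα=0.5000 | (2,3) | tMaxX 0.8429 tMaxY 0.8800 | tΔX 1.1547 tΔY 2.0000
    t=0.8429 [x] (1,3) — stop
  → r_1 = 0.8429
beam 2: φ=-45°, α=195°
  cosα=-0.9659 sinα=-0.2588 | (2,3) | tMaxX 0.7558 tMaxY 2.1637 | tΔX 1.0353 tΔY 3.8637
    t=0.7558 [x] (1,3) — stop
  → r_2 = 0.7558
beam 3: φ=0°, α=240°
  cosα=-0.5000 sinα=-0.8660 | (2,3) | tMaxX 1.4600 tMaxY 0.6466 | tΔX 2.0000 tΔY 1.1547
    t=0.6466 [y] (2,2)
    t=1.4600 [x] (1,2)
    t=1.8013 [y] (1,1)
    t=2.9560 [y] (1,0) — stop
  → r_3 = 2.9560
beam 4: φ=45°, α=285°
  cosα=0.2588 sinα=-0.9659 | (2,3) | tMaxX 1.0432 tMaxY 0.5798 | tΔX 3.8637 tΔY 1.0353
    t=0.5798 [y] (2,2)
    t=1.0432 [x] (3,2)
    t=1.6150 [y] (3,1)
    t=2.6503 [y] (3,0) — stop
  → r_4 = 2.6503
beam 5: φ=90°, α=330°
  cosα=0.8660 sinα=-0.5000 | (2,3) | tMaxX 0.3118 tMaxY 1.1200 | tΔX 1.1547 tΔY 2.0000
    t=0.3118 [x] (3,3)
    t=1.1200 [y] (3,2)
    t=1.4665 [x] (4,2)
    t=2.6212 [x] (5,2)
    t=3.1200 [y] (5,1)
    t=3.7759 [x] (6,1)
    t=4.9306 [x] (7,1)
    t=5.1200 [y] (7,0) — stop
  → r_5 = 5.1200

ranges = [0.8429, 0.7558, 2.9560, 2.6503, 5.1200]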